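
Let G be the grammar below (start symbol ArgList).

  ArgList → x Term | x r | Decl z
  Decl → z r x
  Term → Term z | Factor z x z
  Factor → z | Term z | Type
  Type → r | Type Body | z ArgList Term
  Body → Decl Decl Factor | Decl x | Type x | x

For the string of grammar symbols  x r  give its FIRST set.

{ x }

x is a terminal; add {x} and stop.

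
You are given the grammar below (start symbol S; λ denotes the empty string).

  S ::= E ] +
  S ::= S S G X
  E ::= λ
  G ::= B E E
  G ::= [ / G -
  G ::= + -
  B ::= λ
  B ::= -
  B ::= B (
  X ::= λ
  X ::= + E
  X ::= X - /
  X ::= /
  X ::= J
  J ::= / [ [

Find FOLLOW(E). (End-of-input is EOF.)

{ EOF, (, +, -, /, [, ] }

In S ::= E ] +: add FIRST(] +) = { ] }.
In G ::= B E E: add FIRST(E)\{λ} = {  }.
  Since E is nullable, also add FOLLOW(G) = { EOF, (, +, -, /, [, ] }.
In G ::= B E E: E is at the end, add FOLLOW(G) = { EOF, (, +, -, /, [, ] }.
In X ::= + E: E is at the end, add FOLLOW(X) = { EOF, (, +, -, /, [, ] }.
Union: FOLLOW(E) = { EOF, (, +, -, /, [, ] }.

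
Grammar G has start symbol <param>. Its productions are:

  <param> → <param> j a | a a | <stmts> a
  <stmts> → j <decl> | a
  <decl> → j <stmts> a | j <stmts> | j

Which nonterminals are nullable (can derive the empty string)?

No nonterminal has an empty production or an RHS whose symbols are all nullable.

{ } (none)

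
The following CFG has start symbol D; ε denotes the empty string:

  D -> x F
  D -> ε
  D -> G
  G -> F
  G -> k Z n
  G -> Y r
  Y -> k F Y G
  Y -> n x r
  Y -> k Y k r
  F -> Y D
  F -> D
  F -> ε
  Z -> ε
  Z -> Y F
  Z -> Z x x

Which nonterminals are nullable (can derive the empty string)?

Directly nullable (have an ε-production): D, F, Z.
G -> F with every symbol nullable, so G is nullable.
No other nonterminal has a production whose RHS symbols are all nullable.

{ D, F, G, Z }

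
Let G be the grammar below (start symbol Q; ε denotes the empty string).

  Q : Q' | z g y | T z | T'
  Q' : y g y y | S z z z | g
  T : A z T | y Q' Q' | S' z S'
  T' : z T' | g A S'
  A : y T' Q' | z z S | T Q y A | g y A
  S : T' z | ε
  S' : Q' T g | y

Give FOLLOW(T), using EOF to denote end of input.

In Q : T z: add FIRST(z) = { z }.
In T : A z T: T is at the end, add FOLLOW(T) = { g, y, z }.
In A : T Q y A: add FIRST(Q y A) = { g, y, z }.
In S' : Q' T g: add FIRST(g) = { g }.
Union: FOLLOW(T) = { g, y, z }.

{ g, y, z }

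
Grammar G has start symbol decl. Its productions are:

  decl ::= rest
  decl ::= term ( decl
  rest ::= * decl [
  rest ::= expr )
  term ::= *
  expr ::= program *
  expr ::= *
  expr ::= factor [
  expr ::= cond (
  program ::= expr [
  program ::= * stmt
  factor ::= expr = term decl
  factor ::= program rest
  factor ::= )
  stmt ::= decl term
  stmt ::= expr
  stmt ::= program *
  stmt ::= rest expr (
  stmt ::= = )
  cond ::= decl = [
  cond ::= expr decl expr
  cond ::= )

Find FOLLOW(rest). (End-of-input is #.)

In decl ::= rest: rest is at the end, add FOLLOW(decl) = { #, ), *, =, [ }.
In factor ::= program rest: rest is at the end, add FOLLOW(factor) = { [ }.
In stmt ::= rest expr (: add FIRST(expr () = { ), * }.
Union: FOLLOW(rest) = { #, ), *, =, [ }.

{ #, ), *, =, [ }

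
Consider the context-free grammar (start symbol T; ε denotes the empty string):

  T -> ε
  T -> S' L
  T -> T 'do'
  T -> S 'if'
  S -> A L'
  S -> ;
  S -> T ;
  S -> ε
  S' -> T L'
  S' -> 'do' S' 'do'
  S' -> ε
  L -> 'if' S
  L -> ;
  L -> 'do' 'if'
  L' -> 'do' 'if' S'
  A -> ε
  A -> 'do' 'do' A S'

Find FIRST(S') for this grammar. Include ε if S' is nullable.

{ 'do', 'if', ;, ε }

From S' -> T L': T nullable, take FIRST(T) ∪ FIRST(L') = { 'do', 'if', ; }.
S' -> 'do' S' 'do' contributes {'do'}.
S' -> ε contributes ε.
Union: FIRST(S') = { 'do', 'if', ;, ε }.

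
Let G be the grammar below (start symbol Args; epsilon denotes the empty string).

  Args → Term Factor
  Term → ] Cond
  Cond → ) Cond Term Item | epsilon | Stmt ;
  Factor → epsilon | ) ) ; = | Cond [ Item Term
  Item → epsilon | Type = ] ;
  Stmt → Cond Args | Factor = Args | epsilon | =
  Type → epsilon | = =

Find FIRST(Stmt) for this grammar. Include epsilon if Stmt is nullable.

{ ), ;, =, [, ], epsilon }

From Stmt → Cond Args: Cond nullable, take FIRST(Cond) ∪ FIRST(Args) = { ), ;, =, [, ] }.
From Stmt → Factor = Args: Factor nullable, take FIRST(Factor) ∪ {=} = { ), ;, =, [, ] }.
Stmt → epsilon contributes epsilon.
Stmt → = contributes {=}.
Union: FIRST(Stmt) = { ), ;, =, [, ], epsilon }.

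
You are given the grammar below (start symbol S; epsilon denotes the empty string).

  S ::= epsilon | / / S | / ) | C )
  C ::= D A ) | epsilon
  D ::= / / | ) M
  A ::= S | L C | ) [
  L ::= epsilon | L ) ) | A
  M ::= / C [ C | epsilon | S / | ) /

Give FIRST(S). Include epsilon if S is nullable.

{ ), /, epsilon }

S ::= epsilon contributes epsilon.
S ::= / / S contributes {/}.
S ::= / ) contributes {/}.
From S ::= C ): C nullable, take FIRST(C) ∪ {)} = { ), / }.
Union: FIRST(S) = { ), /, epsilon }.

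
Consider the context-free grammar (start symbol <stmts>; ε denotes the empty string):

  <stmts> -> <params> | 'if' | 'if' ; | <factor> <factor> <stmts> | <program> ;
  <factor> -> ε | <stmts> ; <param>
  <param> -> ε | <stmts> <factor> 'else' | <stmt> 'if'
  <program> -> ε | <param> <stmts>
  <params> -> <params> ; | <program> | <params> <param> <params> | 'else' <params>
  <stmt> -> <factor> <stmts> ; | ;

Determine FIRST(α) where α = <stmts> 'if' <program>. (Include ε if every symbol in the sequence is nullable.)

{ 'else', 'if', ; }

Add FIRST(<stmts>)\{ε} = { 'else', 'if', ; }; <stmts> is nullable, continue.
'if' is a terminal; add {'if'} and stop.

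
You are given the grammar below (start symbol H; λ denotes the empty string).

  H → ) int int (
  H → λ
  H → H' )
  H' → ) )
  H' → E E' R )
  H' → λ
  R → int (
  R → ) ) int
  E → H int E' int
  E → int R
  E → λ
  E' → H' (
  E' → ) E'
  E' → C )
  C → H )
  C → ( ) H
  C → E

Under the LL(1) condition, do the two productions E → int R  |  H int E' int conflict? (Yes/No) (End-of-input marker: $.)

Yes

FIRST(int R) = { int } and FIRST(H int E' int) = { (, ), int }.
Both contain int, so the two alternatives are not disjoint — LL(1) conflict.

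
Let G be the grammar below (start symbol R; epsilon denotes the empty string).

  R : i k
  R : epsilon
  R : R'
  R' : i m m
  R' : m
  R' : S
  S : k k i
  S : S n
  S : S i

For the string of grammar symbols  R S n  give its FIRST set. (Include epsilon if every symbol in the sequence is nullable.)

{ i, k, m }

Add FIRST(R)\{epsilon} = { i, k, m }; R is nullable, continue.
Add FIRST(S) = { k }; S is not nullable, stop.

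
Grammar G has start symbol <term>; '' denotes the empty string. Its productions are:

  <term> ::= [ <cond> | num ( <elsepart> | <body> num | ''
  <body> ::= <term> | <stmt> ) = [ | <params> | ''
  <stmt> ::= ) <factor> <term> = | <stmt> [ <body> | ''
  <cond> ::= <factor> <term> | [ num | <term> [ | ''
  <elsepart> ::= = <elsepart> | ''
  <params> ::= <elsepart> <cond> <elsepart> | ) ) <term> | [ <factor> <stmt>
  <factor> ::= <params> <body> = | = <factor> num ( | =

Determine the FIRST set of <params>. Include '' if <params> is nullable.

{ ), =, [, num, '' }

From <params> ::= <elsepart> <cond> <elsepart>: <elsepart>, <cond>, <elsepart> nullable, take FIRST(<elsepart>) ∪ FIRST(<cond>) ∪ FIRST(<elsepart>) = { ), =, [, num }; also '' since the whole RHS is nullable.
<params> ::= ) ) <term> contributes {)}.
<params> ::= [ <factor> <stmt> contributes {[}.
Union: FIRST(<params>) = { ), =, [, num, '' }.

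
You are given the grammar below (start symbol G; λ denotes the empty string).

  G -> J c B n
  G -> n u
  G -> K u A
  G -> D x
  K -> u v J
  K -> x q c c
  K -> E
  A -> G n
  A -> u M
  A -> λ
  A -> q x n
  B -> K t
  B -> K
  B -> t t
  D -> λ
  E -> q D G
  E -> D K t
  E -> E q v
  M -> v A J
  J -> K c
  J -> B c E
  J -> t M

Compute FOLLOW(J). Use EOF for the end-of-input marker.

In G -> J c B n: add FIRST(c B n) = { c }.
In K -> u v J: J is at the end, add FOLLOW(K) = { c, n, t, u }.
In M -> v A J: J is at the end, add FOLLOW(M) = { EOF, c, n, q, t, u, x }.
Union: FOLLOW(J) = { EOF, c, n, q, t, u, x }.

{ EOF, c, n, q, t, u, x }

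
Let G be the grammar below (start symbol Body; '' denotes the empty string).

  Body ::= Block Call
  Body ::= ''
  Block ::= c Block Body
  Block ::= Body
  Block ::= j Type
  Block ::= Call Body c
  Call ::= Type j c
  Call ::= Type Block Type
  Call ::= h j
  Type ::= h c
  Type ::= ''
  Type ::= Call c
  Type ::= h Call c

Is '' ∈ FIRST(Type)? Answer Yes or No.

Yes

Type has an ''-production, so Type ⇒ ''.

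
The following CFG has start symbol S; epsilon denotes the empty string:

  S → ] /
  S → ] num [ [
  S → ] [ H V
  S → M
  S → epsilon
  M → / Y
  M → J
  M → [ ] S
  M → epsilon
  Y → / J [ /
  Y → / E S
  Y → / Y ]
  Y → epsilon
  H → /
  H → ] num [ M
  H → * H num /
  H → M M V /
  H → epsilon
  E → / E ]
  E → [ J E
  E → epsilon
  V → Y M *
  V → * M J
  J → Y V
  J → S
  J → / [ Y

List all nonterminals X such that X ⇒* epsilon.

Directly nullable (have an epsilon-production): S, M, Y, H, E.
J → S with every symbol nullable, so J is nullable.
No other nonterminal has a production whose RHS symbols are all nullable.

{ E, H, J, M, S, Y }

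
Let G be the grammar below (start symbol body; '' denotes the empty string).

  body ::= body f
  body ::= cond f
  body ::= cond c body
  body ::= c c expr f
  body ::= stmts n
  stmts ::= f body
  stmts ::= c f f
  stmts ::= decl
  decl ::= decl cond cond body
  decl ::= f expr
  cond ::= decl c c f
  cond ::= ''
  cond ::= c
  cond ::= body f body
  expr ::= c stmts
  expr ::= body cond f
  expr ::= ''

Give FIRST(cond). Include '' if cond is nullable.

{ c, f, '' }

From cond ::= decl c c f: add FIRST(decl) = { f }.
cond ::= '' contributes ''.
cond ::= c contributes {c}.
From cond ::= body f body: add FIRST(body) = { c, f }.
Union: FIRST(cond) = { c, f, '' }.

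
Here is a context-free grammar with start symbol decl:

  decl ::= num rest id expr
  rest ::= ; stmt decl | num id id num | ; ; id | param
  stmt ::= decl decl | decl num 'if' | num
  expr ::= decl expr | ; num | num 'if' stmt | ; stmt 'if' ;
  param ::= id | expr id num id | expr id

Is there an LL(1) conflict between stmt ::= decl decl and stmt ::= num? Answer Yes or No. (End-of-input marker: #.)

FIRST(decl decl) = { num } and FIRST(num) = { num }.
Both contain num, so the two alternatives are not disjoint — LL(1) conflict.

Yes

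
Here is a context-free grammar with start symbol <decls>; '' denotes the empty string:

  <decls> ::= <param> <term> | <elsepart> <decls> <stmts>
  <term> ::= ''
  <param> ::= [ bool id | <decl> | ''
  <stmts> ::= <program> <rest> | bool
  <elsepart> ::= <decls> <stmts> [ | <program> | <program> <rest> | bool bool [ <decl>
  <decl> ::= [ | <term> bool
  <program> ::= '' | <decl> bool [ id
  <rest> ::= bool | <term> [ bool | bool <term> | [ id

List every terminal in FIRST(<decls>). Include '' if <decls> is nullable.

From <decls> ::= <param> <term>: <param>, <term> nullable, take FIRST(<param>) ∪ FIRST(<term>) = { [, bool }; also '' since the whole RHS is nullable.
From <decls> ::= <elsepart> <decls> <stmts>: <elsepart>, <decls> nullable, take FIRST(<elsepart>) ∪ FIRST(<decls>) ∪ FIRST(<stmts>) = { [, bool }.
Union: FIRST(<decls>) = { [, bool, '' }.

{ [, bool, '' }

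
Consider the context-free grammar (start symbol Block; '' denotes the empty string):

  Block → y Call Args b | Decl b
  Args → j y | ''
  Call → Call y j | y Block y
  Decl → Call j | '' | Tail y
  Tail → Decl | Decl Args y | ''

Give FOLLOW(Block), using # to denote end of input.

{ #, y }

Block is the start symbol, so # ∈ FOLLOW(Block).
In Call → y Block y: add FIRST(y) = { y }.
Union: FOLLOW(Block) = { #, y }.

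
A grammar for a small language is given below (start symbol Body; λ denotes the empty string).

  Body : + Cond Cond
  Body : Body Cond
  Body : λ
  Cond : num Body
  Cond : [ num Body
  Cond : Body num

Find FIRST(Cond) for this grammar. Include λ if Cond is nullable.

Cond : num Body contributes {num}.
Cond : [ num Body contributes {[}.
From Cond : Body num: Body nullable, take FIRST(Body) ∪ {num} = { +, [, num }.
Union: FIRST(Cond) = { +, [, num }.

{ +, [, num }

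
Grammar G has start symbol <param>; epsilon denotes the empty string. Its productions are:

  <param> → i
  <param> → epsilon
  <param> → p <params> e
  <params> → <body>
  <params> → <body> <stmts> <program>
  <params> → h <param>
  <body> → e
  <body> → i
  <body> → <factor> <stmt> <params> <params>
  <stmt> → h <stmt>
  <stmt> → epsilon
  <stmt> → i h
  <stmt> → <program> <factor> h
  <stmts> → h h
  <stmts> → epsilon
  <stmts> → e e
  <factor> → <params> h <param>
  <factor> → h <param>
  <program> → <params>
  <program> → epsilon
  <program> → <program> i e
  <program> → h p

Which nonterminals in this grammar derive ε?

{ <param>, <program>, <stmt>, <stmts> }

Directly nullable (have an epsilon-production): <param>, <stmt>, <stmts>, <program>.
No other nonterminal has a production whose RHS symbols are all nullable.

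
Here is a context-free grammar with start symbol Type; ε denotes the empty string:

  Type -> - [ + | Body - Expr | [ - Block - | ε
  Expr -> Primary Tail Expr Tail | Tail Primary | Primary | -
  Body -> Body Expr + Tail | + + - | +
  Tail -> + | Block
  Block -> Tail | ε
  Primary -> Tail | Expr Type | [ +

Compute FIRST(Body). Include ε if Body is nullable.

{ + }

From Body -> Body Expr + Tail: add FIRST(Body) = { + }.
Body -> + + - contributes {+}.
Body -> + contributes {+}.
Union: FIRST(Body) = { + }.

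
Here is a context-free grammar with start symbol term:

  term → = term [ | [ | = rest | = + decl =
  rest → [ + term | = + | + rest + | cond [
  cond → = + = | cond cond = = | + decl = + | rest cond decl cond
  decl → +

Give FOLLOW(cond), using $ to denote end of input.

{ +, =, [ }

In rest → cond [: add FIRST([) = { [ }.
In cond → cond cond = =: add FIRST(cond = =) = { +, =, [ }.
In cond → cond cond = =: add FIRST(= =) = { = }.
In cond → rest cond decl cond: add FIRST(decl cond) = { + }.
In cond → rest cond decl cond: cond is at the end, add FOLLOW(cond) = { +, =, [ }.
Union: FOLLOW(cond) = { +, =, [ }.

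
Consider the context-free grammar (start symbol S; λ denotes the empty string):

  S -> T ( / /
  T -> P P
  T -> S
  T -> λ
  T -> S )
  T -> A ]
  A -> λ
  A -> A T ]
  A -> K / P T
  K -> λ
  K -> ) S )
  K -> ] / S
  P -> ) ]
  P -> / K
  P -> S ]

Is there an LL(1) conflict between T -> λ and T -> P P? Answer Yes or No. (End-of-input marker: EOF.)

FIRST(λ) = { λ } and FIRST(P P) = { (, ), /, ] }.
The first alternative is nullable and FOLLOW(T) = { (, ), /, ] } shares ( with FIRST of the second — conflict.

Yes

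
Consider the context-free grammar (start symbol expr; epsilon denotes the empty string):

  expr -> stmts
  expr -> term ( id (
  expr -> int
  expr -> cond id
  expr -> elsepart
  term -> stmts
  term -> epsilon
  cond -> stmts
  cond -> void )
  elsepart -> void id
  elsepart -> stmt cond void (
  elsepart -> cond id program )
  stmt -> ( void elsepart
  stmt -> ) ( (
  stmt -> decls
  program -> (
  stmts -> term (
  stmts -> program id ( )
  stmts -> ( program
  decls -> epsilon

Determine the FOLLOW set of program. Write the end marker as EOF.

In elsepart -> cond id program ): add FIRST()) = { ) }.
In stmts -> program id ( ): add FIRST(id ( )) = { id }.
In stmts -> ( program: program is at the end, add FOLLOW(stmts) = { EOF, (, id, void }.
Union: FOLLOW(program) = { EOF, (, ), id, void }.

{ EOF, (, ), id, void }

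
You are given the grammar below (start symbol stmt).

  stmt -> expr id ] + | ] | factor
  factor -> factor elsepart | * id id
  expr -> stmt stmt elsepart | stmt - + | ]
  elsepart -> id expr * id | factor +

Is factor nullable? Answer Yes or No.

No

No nonterminal in this grammar is nullable.
No production of factor has an RHS whose symbols are all nullable, so factor is not nullable.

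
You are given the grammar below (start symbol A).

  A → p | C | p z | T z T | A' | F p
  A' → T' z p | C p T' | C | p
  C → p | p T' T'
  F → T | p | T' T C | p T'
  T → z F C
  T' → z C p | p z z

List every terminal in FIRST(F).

{ p, z }

From F → T: add FIRST(T) = { z }.
F → p contributes {p}.
From F → T' T C: add FIRST(T') = { p, z }.
F → p T' contributes {p}.
Union: FIRST(F) = { p, z }.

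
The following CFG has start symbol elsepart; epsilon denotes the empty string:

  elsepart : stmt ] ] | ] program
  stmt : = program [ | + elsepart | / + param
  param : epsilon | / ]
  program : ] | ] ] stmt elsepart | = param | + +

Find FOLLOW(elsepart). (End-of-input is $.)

{ $, +, /, =, [, ] }

elsepart is the start symbol, so $ ∈ FOLLOW(elsepart).
In stmt : + elsepart: elsepart is at the end, add FOLLOW(stmt) = { +, /, =, ] }.
In program : ] ] stmt elsepart: elsepart is at the end, add FOLLOW(program) = { $, +, /, =, [, ] }.
Union: FOLLOW(elsepart) = { $, +, /, =, [, ] }.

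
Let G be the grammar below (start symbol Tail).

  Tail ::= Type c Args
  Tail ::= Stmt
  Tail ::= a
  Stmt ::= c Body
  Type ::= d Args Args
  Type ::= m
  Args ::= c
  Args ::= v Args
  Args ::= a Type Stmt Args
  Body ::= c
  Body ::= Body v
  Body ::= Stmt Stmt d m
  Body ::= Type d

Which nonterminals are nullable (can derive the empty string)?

{ } (none)

No nonterminal has an empty production or an RHS whose symbols are all nullable.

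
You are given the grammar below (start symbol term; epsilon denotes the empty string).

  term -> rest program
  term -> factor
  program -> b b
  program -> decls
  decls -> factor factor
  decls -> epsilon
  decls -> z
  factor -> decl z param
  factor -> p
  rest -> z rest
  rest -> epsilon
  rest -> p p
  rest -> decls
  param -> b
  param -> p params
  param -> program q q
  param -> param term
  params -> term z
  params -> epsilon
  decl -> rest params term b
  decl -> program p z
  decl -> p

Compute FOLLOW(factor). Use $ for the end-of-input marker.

{ $, b, p, q, z }

In term -> factor: factor is at the end, add FOLLOW(term) = { $, b, p, q, z }.
In decls -> factor factor: add FIRST(factor) = { b, p, z }.
In decls -> factor factor: factor is at the end, add FOLLOW(decls) = { $, b, p, q, z }.
Union: FOLLOW(factor) = { $, b, p, q, z }.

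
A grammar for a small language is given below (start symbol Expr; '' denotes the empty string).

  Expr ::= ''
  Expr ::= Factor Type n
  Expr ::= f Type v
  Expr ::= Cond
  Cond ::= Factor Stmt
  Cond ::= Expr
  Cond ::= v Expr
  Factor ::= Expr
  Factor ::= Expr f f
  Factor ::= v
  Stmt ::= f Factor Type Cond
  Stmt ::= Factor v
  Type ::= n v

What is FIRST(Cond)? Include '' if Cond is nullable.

{ f, n, v, '' }

From Cond ::= Factor Stmt: Factor nullable, take FIRST(Factor) ∪ FIRST(Stmt) = { f, n, v }.
From Cond ::= Expr: add FIRST(Expr) = { f, n, v, '' } (including '' since Expr is nullable).
Cond ::= v Expr contributes {v}.
Union: FIRST(Cond) = { f, n, v, '' }.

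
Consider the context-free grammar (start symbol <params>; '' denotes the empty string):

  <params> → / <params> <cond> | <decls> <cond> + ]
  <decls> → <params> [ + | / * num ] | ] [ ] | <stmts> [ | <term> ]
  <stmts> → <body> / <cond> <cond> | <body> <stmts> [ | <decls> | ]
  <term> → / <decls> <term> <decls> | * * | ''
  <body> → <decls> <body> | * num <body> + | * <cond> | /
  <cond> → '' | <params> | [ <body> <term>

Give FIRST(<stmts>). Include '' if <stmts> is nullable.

From <stmts> → <body> / <cond> <cond>: add FIRST(<body>) = { *, /, ] }.
From <stmts> → <body> <stmts> [: add FIRST(<body>) = { *, /, ] }.
From <stmts> → <decls>: add FIRST(<decls>) = { *, /, ] }.
<stmts> → ] contributes {]}.
Union: FIRST(<stmts>) = { *, /, ] }.

{ *, /, ] }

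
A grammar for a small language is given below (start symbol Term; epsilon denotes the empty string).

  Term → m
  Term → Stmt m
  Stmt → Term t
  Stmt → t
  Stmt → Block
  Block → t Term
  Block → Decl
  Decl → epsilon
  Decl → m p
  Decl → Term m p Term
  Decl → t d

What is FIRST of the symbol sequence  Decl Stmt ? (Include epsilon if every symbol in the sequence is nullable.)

Add FIRST(Decl)\{epsilon} = { m, t }; Decl is nullable, continue.
Add FIRST(Stmt)\{epsilon} = { m, t }; Stmt is nullable, continue.
Every symbol is nullable, so include epsilon.

{ m, t, epsilon }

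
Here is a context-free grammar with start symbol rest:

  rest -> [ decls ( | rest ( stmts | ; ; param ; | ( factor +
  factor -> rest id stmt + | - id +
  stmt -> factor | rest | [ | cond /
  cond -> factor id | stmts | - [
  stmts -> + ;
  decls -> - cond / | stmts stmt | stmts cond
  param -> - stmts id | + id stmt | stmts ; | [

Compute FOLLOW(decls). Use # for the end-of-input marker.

In rest -> [ decls (: add FIRST(() = { ( }.
Union: FOLLOW(decls) = { ( }.

{ ( }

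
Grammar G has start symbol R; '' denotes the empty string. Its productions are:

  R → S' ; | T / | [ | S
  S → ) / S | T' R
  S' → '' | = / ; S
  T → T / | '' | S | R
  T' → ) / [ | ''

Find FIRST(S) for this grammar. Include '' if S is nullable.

S → ) / S contributes {)}.
From S → T' R: T' nullable, take FIRST(T') ∪ FIRST(R) = { ), /, ;, =, [ }.
Union: FIRST(S) = { ), /, ;, =, [ }.

{ ), /, ;, =, [ }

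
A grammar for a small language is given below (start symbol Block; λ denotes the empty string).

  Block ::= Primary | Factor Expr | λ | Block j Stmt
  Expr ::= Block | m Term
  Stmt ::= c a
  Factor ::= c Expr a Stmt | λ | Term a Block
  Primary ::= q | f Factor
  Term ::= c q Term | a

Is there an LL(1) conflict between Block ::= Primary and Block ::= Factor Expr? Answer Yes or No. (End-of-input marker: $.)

Yes

FIRST(Primary) = { f, q } and FIRST(Factor Expr) = { a, c, f, j, m, q, λ }.
Both contain f, so the two alternatives are not disjoint — LL(1) conflict.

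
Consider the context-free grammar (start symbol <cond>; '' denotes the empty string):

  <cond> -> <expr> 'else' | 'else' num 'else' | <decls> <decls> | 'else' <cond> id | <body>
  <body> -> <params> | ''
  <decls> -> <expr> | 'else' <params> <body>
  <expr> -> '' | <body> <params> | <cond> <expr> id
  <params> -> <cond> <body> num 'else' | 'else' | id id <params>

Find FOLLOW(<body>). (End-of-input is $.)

In <cond> -> <body>: <body> is at the end, add FOLLOW(<cond>) = { $, 'else', id, num }.
In <decls> -> 'else' <params> <body>: <body> is at the end, add FOLLOW(<decls>) = { $, 'else', id, num }.
In <expr> -> <body> <params>: add FIRST(<params>) = { 'else', id, num }.
In <params> -> <cond> <body> num 'else': add FIRST(num 'else') = { num }.
Union: FOLLOW(<body>) = { $, 'else', id, num }.

{ $, 'else', id, num }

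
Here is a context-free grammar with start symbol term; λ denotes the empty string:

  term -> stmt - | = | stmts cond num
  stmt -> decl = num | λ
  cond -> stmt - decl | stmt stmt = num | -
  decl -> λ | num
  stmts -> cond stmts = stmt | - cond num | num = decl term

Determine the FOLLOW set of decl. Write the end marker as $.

{ -, =, num }

In stmt -> decl = num: add FIRST(= num) = { = }.
In cond -> stmt - decl: decl is at the end, add FOLLOW(cond) = { -, =, num }.
In stmts -> num = decl term: add FIRST(term) = { -, =, num }.
Union: FOLLOW(decl) = { -, =, num }.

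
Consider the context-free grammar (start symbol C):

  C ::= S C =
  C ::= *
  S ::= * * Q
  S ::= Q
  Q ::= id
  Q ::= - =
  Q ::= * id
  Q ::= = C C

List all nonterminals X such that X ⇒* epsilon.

{ } (none)

No nonterminal has an empty production or an RHS whose symbols are all nullable.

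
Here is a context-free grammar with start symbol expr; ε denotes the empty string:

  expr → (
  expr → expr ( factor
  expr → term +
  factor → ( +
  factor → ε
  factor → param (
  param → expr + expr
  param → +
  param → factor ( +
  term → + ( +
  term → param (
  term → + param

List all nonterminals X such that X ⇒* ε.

{ factor }

Directly nullable (have an ε-production): factor.
No other nonterminal has a production whose RHS symbols are all nullable.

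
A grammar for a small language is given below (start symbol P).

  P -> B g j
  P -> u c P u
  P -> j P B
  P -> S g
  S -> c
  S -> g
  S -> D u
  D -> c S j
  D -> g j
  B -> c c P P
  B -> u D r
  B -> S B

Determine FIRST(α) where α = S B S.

{ c, g }

Add FIRST(S) = { c, g }; S is not nullable, stop.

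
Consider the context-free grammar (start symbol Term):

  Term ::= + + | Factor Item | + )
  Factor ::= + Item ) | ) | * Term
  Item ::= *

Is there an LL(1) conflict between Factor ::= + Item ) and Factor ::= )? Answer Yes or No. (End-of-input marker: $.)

No

FIRST(+ Item )) = { + } and FIRST()) = { ) }.
The FIRST sets are disjoint and neither alternative is nullable — no conflict.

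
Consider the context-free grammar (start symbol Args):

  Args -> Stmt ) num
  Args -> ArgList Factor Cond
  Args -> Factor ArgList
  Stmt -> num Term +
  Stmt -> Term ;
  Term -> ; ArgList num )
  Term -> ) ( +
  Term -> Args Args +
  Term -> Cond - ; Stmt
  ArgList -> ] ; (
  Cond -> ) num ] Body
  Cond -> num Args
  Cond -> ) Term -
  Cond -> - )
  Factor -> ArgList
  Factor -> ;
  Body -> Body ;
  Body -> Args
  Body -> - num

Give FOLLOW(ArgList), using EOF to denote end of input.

In Args -> ArgList Factor Cond: add FIRST(Factor Cond) = { ;, ] }.
In Args -> Factor ArgList: ArgList is at the end, add FOLLOW(Args) = { EOF, ), +, -, ;, ], num }.
In Term -> ; ArgList num ): add FIRST(num )) = { num }.
In Factor -> ArgList: ArgList is at the end, add FOLLOW(Factor) = { ), -, ], num }.
Union: FOLLOW(ArgList) = { EOF, ), +, -, ;, ], num }.

{ EOF, ), +, -, ;, ], num }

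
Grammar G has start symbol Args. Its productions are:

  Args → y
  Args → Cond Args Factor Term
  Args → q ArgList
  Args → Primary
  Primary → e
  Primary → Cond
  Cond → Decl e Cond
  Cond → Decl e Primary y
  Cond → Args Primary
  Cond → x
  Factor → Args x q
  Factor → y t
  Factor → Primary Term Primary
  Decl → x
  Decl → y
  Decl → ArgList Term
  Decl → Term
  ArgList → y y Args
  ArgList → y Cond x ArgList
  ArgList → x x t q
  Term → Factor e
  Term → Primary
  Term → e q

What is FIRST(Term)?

From Term → Factor e: add FIRST(Factor) = { e, q, x, y }.
From Term → Primary: add FIRST(Primary) = { e, q, x, y }.
Term → e q contributes {e}.
Union: FIRST(Term) = { e, q, x, y }.

{ e, q, x, y }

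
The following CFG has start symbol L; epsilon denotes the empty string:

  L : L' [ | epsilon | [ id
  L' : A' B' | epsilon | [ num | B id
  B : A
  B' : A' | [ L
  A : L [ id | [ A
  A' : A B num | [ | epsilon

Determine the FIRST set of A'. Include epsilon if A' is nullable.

{ [, epsilon }

From A' : A B num: add FIRST(A) = { [ }.
A' : [ contributes {[}.
A' : epsilon contributes epsilon.
Union: FIRST(A') = { [, epsilon }.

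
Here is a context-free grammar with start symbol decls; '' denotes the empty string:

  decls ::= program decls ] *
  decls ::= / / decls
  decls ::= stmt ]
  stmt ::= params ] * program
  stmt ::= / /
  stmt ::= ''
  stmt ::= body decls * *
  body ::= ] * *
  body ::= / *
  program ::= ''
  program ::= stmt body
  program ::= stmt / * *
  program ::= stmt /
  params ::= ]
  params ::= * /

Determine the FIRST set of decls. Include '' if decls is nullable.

From decls ::= program decls ] *: program nullable, take FIRST(program) ∪ FIRST(decls) = { *, /, ] }.
decls ::= / / decls contributes {/}.
From decls ::= stmt ]: stmt nullable, take FIRST(stmt) ∪ {]} = { *, /, ] }.
Union: FIRST(decls) = { *, /, ] }.

{ *, /, ] }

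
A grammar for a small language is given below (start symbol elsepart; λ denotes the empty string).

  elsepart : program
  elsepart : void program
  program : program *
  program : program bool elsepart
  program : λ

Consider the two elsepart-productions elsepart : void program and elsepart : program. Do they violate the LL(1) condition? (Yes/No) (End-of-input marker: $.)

No

FIRST(void program) = { void } and FIRST(program) = { *, bool, λ }.
The second is nullable but FOLLOW(elsepart) = { $, *, bool } is disjoint from FIRST of the first.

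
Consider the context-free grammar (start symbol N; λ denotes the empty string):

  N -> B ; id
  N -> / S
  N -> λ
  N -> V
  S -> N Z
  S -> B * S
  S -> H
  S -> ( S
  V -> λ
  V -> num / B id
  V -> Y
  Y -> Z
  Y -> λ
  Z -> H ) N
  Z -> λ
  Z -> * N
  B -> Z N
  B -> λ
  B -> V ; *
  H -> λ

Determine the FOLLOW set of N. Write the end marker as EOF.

{ EOF, ), *, /, ;, id, num }

N is the start symbol, so EOF ∈ FOLLOW(N).
In S -> N Z: add FIRST(Z)\{λ} = { ), * }.
  Since Z is nullable, also add FOLLOW(S) = { EOF, ), *, /, ;, id, num }.
In Z -> H ) N: N is at the end, add FOLLOW(Z) = { EOF, ), *, /, ;, id, num }.
In Z -> * N: N is at the end, add FOLLOW(Z) = { EOF, ), *, /, ;, id, num }.
In B -> Z N: N is at the end, add FOLLOW(B) = { *, ;, id }.
Union: FOLLOW(N) = { EOF, ), *, /, ;, id, num }.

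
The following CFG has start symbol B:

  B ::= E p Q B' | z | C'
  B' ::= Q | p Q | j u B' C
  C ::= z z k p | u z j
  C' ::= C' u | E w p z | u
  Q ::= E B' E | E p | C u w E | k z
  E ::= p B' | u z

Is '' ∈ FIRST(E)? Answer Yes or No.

No nonterminal in this grammar is nullable.
No production of E has an RHS whose symbols are all nullable, so E is not nullable.

No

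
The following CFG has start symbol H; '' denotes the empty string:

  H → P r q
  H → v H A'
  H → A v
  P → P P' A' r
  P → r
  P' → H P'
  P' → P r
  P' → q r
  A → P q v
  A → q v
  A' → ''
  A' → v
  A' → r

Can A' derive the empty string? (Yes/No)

Yes

A' has an ''-production, so A' ⇒ ''.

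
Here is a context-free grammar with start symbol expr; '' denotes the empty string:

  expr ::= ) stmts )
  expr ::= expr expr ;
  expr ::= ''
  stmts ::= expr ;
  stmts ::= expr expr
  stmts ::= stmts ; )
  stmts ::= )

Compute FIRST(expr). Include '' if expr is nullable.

{ ), ;, '' }

expr ::= ) stmts ) contributes {)}.
From expr ::= expr expr ;: expr, expr nullable, take FIRST(expr) ∪ FIRST(expr) ∪ {;} = { ), ; }.
expr ::= '' contributes ''.
Union: FIRST(expr) = { ), ;, '' }.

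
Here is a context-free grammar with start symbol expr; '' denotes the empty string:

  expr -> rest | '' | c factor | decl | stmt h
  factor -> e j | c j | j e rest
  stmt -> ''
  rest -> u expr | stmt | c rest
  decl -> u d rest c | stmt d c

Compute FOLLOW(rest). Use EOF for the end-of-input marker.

{ EOF, c }

In expr -> rest: rest is at the end, add FOLLOW(expr) = { EOF, c }.
In factor -> j e rest: rest is at the end, add FOLLOW(factor) = { EOF, c }.
In rest -> c rest: rest is at the end, add FOLLOW(rest) = { EOF, c }.
In decl -> u d rest c: add FIRST(c) = { c }.
Union: FOLLOW(rest) = { EOF, c }.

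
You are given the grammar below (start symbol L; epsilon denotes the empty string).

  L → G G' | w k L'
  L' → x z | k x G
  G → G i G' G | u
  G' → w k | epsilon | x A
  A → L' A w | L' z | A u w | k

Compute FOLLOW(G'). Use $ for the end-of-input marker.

In L → G G': G' is at the end, add FOLLOW(L) = { $ }.
In G → G i G' G: add FIRST(G) = { u }.
Union: FOLLOW(G') = { $, u }.

{ $, u }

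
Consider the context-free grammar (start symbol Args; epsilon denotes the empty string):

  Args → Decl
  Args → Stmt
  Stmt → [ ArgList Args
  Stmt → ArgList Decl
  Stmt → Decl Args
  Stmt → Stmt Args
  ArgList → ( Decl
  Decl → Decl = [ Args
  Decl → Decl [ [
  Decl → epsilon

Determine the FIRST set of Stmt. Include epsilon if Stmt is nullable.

{ (, =, [, epsilon }

Stmt → [ ArgList Args contributes {[}.
From Stmt → ArgList Decl: add FIRST(ArgList) = { ( }.
From Stmt → Decl Args: Decl, Args nullable, take FIRST(Decl) ∪ FIRST(Args) = { (, =, [ }; also epsilon since the whole RHS is nullable.
From Stmt → Stmt Args: Stmt, Args nullable, take FIRST(Stmt) ∪ FIRST(Args) = { (, =, [ }; also epsilon since the whole RHS is nullable.
Union: FIRST(Stmt) = { (, =, [, epsilon }.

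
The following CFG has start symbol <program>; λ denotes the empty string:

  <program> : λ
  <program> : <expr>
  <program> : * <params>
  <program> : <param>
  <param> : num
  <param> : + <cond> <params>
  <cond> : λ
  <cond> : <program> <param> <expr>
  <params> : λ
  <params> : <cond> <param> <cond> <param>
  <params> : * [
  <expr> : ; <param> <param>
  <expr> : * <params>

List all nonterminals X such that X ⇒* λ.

Directly nullable (have an λ-production): <program>, <cond>, <params>.
No other nonterminal has a production whose RHS symbols are all nullable.

{ <cond>, <params>, <program> }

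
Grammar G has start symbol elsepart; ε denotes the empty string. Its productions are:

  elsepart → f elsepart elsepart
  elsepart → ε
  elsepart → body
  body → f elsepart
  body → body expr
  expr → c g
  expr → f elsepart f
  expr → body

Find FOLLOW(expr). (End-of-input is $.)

{ $, c, f }

In body → body expr: expr is at the end, add FOLLOW(body) = { $, c, f }.
Union: FOLLOW(expr) = { $, c, f }.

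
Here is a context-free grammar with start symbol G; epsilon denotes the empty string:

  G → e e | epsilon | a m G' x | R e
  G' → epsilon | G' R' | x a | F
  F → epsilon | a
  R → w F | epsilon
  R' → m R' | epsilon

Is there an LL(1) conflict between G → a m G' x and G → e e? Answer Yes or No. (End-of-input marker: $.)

No

FIRST(a m G' x) = { a } and FIRST(e e) = { e }.
The FIRST sets are disjoint and neither alternative is nullable — no conflict.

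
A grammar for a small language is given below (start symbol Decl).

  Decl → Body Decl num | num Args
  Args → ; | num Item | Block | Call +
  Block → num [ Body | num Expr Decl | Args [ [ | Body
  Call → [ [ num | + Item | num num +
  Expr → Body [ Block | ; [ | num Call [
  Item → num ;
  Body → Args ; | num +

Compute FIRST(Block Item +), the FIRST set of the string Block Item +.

{ +, ;, [, num }

Add FIRST(Block) = { +, ;, [, num }; Block is not nullable, stop.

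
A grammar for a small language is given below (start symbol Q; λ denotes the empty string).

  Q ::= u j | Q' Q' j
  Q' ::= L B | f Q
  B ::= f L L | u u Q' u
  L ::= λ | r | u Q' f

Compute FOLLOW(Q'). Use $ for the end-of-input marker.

In Q ::= Q' Q' j: add FIRST(Q' j) = { f, r, u }.
In Q ::= Q' Q' j: add FIRST(j) = { j }.
In B ::= u u Q' u: add FIRST(u) = { u }.
In L ::= u Q' f: add FIRST(f) = { f }.
Union: FOLLOW(Q') = { f, j, r, u }.

{ f, j, r, u }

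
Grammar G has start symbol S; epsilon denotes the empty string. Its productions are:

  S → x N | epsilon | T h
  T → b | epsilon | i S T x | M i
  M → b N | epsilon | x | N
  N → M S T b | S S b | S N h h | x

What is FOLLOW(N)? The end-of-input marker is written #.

{ #, b, h, i, x }

In S → x N: N is at the end, add FOLLOW(S) = { #, b, h, i, x }.
In M → b N: N is at the end, add FOLLOW(M) = { b, h, i, x }.
In M → N: N is at the end, add FOLLOW(M) = { b, h, i, x }.
In N → S N h h: add FIRST(h h) = { h }.
Union: FOLLOW(N) = { #, b, h, i, x }.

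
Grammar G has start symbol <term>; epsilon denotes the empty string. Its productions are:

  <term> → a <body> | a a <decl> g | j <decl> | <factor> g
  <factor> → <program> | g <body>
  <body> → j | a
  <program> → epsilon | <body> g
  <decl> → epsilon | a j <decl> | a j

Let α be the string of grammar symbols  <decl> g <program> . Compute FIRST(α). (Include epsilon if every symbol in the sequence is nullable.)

{ a, g }

Add FIRST(<decl>)\{epsilon} = { a }; <decl> is nullable, continue.
g is a terminal; add {g} and stop.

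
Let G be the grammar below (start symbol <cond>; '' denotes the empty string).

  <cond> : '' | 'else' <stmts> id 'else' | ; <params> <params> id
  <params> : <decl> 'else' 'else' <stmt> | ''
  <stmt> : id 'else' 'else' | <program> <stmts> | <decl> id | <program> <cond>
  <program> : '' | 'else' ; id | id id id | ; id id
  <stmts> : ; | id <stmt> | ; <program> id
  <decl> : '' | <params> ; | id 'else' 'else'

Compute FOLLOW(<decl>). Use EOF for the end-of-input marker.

{ 'else', id }

In <params> : <decl> 'else' 'else' <stmt>: add FIRST('else' 'else' <stmt>) = { 'else' }.
In <stmt> : <decl> id: add FIRST(id) = { id }.
Union: FOLLOW(<decl>) = { 'else', id }.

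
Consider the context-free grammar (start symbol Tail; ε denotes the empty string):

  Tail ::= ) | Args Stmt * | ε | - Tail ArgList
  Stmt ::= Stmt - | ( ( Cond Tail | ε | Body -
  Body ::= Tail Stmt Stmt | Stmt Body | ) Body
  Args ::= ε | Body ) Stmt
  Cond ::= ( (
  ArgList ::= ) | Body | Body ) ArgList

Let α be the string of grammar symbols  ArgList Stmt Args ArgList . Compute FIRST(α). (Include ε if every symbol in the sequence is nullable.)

Add FIRST(ArgList)\{ε} = { (, ), *, - }; ArgList is nullable, continue.
Add FIRST(Stmt)\{ε} = { (, ), *, - }; Stmt is nullable, continue.
Add FIRST(Args)\{ε} = { (, ), *, - }; Args is nullable, continue.
Add FIRST(ArgList)\{ε} = { (, ), *, - }; ArgList is nullable, continue.
Every symbol is nullable, so include ε.

{ (, ), *, -, ε }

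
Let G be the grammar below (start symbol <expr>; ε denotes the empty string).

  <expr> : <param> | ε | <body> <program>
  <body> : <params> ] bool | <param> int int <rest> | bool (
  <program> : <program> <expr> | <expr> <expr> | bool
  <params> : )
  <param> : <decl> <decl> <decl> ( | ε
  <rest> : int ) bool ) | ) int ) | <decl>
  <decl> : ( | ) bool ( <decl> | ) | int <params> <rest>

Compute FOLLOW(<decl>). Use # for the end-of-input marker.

In <param> : <decl> <decl> <decl> (: add FIRST(<decl> <decl> () = { (, ), int }.
In <param> : <decl> <decl> <decl> (: add FIRST(<decl> () = { (, ), int }.
In <param> : <decl> <decl> <decl> (: add FIRST(() = { ( }.
In <rest> : <decl>: <decl> is at the end, add FOLLOW(<rest>) = { #, (, ), bool, int }.
In <decl> : ) bool ( <decl>: <decl> is at the end, add FOLLOW(<decl>) = { #, (, ), bool, int }.
Union: FOLLOW(<decl>) = { #, (, ), bool, int }.

{ #, (, ), bool, int }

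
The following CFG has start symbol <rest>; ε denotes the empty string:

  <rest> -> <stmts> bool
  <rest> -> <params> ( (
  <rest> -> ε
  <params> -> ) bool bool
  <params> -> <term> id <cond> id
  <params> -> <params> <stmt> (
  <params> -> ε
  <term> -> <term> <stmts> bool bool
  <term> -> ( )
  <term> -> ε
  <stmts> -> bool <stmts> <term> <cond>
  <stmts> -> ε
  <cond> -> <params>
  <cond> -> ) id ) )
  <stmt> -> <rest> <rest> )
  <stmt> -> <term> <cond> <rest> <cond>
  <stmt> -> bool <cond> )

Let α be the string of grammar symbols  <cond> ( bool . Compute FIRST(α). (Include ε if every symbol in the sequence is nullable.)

Add FIRST(<cond>)\{ε} = { (, ), bool, id }; <cond> is nullable, continue.
( is a terminal; add {(} and stop.

{ (, ), bool, id }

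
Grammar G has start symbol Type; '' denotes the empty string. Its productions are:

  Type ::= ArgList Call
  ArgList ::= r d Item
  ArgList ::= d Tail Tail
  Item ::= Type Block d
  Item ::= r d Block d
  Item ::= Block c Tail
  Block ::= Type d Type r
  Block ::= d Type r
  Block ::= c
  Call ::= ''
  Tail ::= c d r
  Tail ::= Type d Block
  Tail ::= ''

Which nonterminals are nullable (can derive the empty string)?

{ Call, Tail }

Directly nullable (have an ''-production): Call, Tail.
No other nonterminal has a production whose RHS symbols are all nullable.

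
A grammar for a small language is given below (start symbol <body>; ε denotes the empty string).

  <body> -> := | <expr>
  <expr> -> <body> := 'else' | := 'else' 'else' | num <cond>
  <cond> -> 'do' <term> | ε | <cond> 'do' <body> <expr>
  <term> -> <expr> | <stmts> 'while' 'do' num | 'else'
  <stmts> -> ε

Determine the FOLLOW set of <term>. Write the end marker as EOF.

In <cond> -> 'do' <term>: <term> is at the end, add FOLLOW(<cond>) = { EOF, 'do', :=, num }.
Union: FOLLOW(<term>) = { EOF, 'do', :=, num }.

{ EOF, 'do', :=, num }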